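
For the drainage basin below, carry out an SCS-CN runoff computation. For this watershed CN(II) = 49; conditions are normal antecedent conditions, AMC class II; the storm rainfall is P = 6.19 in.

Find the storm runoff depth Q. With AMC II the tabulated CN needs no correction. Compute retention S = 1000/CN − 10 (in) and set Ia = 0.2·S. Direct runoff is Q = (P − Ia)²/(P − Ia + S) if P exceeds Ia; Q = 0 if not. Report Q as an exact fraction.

CN(II) = 49; AMC II needs no correction.
Max retention: S = 1000/49 − 10 = 510/49 in (≈ 10.408 in)
Initial abstraction Ia = S/5 = (510/49)/5 = 102/49 ≈ 2.082 in
Excess rainfall: 6.190 − 2.082 = 4.108 in; P > Ia so Q > 0
Runoff Q = (P−Ia)²/(P−Ia+S) = (4.108)²/(4.108+10.408) = 405257161/348541900 ≈ 1.163 in

Q = 405257161/348541900 in ≈ 1.163 in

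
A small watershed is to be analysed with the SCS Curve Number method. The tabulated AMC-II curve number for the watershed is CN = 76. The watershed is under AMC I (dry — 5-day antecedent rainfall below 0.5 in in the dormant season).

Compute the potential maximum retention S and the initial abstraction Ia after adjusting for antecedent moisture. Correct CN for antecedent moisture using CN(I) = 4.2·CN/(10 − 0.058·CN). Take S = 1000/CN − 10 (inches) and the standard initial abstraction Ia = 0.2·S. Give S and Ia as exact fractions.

S = 1000/133 in ≈ 7.519 in; Ia = 200/133 in ≈ 1.504 in

CN(I) from CN(II)=76: (4.2·76)/(10 − 0.058·76) = 13300/233 ≈ 57.082
Max retention: S = 1000/(13300/233) − 10 = 1000/133 in (≈ 7.519 in)
Ia = 0.2S: 0.2·7.519 = 1.504 in (exactly 200/133)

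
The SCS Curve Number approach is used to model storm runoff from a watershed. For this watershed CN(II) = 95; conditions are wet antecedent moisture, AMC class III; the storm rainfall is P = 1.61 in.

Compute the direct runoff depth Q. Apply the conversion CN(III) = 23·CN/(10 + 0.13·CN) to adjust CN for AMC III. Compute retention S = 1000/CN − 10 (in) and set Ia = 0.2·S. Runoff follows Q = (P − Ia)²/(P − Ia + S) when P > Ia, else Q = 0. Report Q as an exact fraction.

Wet (AMC III): CN(III) = 23·95/(10 + 0.13·95) = 2185/(447/20) = 43700/447 ≈ 97.763
Retention S: 1000/CN − 10 with CN=97.763 → S = 100/437 ≈ 0.229 in
Ia = 0.2·(100/437) = 20/437 in ≈ 0.046 in
Since P=1.610 > Ia=0.046: effective rainfall P−Ia = 68357/43700 in
Q = (68357/43700)²/((68357/43700) + 100/437) = (4672679449/1909690000)/(78357/43700) = 4672679449/3424200900 in ≈ 1.365 in

Q = 4672679449/3424200900 in ≈ 1.365 in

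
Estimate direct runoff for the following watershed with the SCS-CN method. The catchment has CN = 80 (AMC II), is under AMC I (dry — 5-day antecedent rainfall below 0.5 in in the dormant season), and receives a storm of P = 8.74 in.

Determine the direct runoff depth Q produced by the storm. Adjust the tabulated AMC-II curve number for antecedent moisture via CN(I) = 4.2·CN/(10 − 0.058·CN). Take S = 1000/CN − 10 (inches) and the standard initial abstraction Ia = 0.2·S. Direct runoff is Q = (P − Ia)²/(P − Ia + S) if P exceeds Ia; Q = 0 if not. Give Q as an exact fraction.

Adjust CN=80 to AMC I: 4.2·80/(10 − 0.058·80) → 336 ÷ (134/25) = 4200/67 ≈ 62.687
Retention S: 1000/CN − 10 with CN=62.687 → S = 125/21 ≈ 5.952 in
Initial abstraction Ia = S/5 = (125/21)/5 = 25/21 ≈ 1.190 in
P − Ia = 8.740 − 1.190 = 7927/1050 ≈ 7.550 in (> 0, runoff occurs)
Q: (7927/1050)² ÷ (14177/1050) = 62837329/14885850 in (≈ 4.221 in)

Q = 62837329/14885850 in ≈ 4.221 in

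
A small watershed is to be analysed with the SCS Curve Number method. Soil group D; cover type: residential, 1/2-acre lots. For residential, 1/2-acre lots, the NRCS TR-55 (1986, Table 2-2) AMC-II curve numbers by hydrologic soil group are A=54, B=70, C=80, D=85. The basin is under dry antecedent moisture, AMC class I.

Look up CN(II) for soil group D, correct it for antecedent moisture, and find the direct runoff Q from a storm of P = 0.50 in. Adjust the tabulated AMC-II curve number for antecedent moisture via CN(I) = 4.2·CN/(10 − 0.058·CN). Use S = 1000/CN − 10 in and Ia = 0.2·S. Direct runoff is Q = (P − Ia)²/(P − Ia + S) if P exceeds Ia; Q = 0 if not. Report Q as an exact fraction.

Q = 0 in ≈ 0.000 in

NRCS table: residential, 1/2-acre lots, soil group D → CN(II) = 85
Adjust CN=85 to AMC I: 4.2·85/(10 − 0.058·85) → 357 ÷ (507/100) = 11900/169 ≈ 70.414
Max retention: S = 1000/(11900/169) − 10 = 500/119 in (≈ 4.202 in)
Ia = 0.2·(500/119) = 100/119 in ≈ 0.840 in
P = 0.500 ≤ Ia = 0.840 in: entire storm abstracted, Q = 0.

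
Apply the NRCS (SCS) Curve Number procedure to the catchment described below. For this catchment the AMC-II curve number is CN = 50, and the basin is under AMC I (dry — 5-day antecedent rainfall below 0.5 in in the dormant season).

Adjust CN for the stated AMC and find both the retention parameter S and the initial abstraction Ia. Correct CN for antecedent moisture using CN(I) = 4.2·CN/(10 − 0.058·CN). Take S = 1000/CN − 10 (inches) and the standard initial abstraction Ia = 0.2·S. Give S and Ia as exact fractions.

CN(I) from CN(II)=50: (4.2·50)/(10 − 0.058·50) = 2100/71 ≈ 29.577
Retention S: 1000/CN − 10 with CN=29.577 → S = 500/21 ≈ 23.810 in
Ia = 0.2·(500/21) = 100/21 in ≈ 4.762 in

S = 500/21 in ≈ 23.810 in; Ia = 100/21 in ≈ 4.762 in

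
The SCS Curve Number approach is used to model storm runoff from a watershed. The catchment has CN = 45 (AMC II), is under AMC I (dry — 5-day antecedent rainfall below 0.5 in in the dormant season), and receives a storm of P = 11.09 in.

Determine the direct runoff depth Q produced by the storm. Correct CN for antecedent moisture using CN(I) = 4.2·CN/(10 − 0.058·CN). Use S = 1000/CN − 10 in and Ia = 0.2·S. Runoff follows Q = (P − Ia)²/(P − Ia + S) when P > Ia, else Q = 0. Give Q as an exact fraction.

Adjust CN=45 to AMC I: 4.2·45/(10 − 0.058·45) → 189 ÷ (739/100) = 18900/739 ≈ 25.575
Max retention: S = 1000/(18900/739) − 10 = 5500/189 in (≈ 29.101 in)
Ia = 0.2S: 0.2·29.101 = 5.820 in (exactly 1100/189)
Since P=11.090 > Ia=5.820: effective rainfall P−Ia = 99601/18900 in
Q: (99601/18900)² ÷ (649601/18900) = 9920359201/12277458900 in (≈ 0.808 in)

Q = 9920359201/12277458900 in ≈ 0.808 in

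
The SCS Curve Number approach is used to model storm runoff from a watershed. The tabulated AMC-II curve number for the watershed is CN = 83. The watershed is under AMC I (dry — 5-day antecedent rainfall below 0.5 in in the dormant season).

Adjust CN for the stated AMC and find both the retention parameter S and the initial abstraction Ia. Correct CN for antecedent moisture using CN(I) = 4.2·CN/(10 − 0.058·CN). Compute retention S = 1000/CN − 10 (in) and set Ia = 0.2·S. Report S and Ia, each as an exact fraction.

Adjust CN=83 to AMC I: 4.2·83/(10 − 0.058·83) → (1743/5) ÷ (2593/500) = 174300/2593 ≈ 67.219
S = 1000/(174300/2593) − 10 = 8500/1743 in ≈ 4.877 in
Ia = 0.2S: 0.2·4.877 = 0.975 in (exactly 1700/1743)

S = 8500/1743 in ≈ 4.877 in; Ia = 1700/1743 in ≈ 0.975 in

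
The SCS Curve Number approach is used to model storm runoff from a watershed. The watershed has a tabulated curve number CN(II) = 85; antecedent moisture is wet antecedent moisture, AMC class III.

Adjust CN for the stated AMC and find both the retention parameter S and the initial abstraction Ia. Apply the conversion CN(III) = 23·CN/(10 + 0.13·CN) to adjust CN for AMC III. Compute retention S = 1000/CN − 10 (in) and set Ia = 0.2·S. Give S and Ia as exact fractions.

S = 300/391 in ≈ 0.767 in; Ia = 60/391 in ≈ 0.153 in

Adjust CN=85 to AMC III: 23·85/(10 + 0.13·85) → 1955 ÷ (421/20) = 39100/421 ≈ 92.874
Max retention: S = 1000/(39100/421) − 10 = 300/391 in (≈ 0.767 in)
Initial abstraction Ia = S/5 = (300/391)/5 = 60/391 ≈ 0.153 in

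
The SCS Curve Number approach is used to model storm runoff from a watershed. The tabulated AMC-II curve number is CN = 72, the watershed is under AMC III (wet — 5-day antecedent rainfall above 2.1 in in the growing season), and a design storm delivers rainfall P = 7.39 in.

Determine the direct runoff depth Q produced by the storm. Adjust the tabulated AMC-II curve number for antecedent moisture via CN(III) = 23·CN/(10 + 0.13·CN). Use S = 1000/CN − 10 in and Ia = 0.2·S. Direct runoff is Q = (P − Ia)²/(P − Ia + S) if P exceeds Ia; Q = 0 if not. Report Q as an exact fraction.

Q = 21308116729/3746141100 in ≈ 5.688 in

CN(III) from CN(II)=72: (23·72)/(10 + 0.13·72) = 10350/121 ≈ 85.537
Max retention: S = 1000/(10350/121) − 10 = 350/207 in (≈ 1.691 in)
Initial abstraction Ia = S/5 = (350/207)/5 = 70/207 ≈ 0.338 in
P − Ia = 7.390 − 0.338 = 145973/20700 ≈ 7.052 in (> 0, runoff occurs)
Q: (145973/20700)² ÷ (180973/20700) = 21308116729/3746141100 in (≈ 5.688 in)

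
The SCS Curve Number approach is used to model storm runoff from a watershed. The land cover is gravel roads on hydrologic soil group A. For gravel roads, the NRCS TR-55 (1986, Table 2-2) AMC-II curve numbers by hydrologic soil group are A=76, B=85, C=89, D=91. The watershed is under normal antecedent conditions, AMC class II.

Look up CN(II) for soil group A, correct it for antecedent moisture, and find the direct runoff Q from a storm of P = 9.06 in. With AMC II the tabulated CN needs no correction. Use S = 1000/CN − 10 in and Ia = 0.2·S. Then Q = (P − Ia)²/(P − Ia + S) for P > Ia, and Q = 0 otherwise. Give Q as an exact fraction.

NRCS table: gravel roads, soil group A → CN(II) = 76
CN(II) = 76; AMC II needs no correction.
S = 1000/76 − 10 = 60/19 in ≈ 3.158 in
Ia = 0.2·(60/19) = 12/19 in ≈ 0.632 in
Excess rainfall: 9.060 − 0.632 = 8.428 in; P > Ia so Q > 0
Q: (8007/950)² ÷ (11007/950) = 7123561/1161850 in (≈ 6.131 in)

Q = 7123561/1161850 in ≈ 6.131 in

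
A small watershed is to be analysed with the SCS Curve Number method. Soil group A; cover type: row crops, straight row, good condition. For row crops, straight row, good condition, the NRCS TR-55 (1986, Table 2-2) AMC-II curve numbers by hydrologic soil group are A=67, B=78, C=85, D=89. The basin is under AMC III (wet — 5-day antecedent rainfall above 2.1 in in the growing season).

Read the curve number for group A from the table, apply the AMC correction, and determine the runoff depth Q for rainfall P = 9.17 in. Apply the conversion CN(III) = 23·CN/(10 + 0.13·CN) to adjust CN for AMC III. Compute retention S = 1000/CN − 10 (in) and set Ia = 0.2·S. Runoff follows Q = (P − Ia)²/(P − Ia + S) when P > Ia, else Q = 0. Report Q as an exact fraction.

NRCS table: row crops, straight row, good condition, soil group A → CN(II) = 67
Wet (AMC III): CN(III) = 23·67/(10 + 0.13·67) = 1541/(1871/100) = 154100/1871 ≈ 82.362
S = 1000/(154100/1871) − 10 = 3300/1541 in ≈ 2.141 in
Ia = 0.2·(3300/1541) = 660/1541 in ≈ 0.428 in
P − Ia = 9.170 − 0.428 = 1347097/154100 ≈ 8.742 in (> 0, runoff occurs)
Q = (1347097/154100)²/((1347097/154100) + 3300/1541) = (1814670327409/23746810000)/(1677097/154100) = 1814670327409/258440647700 in ≈ 7.022 in

Q = 1814670327409/258440647700 in ≈ 7.022 in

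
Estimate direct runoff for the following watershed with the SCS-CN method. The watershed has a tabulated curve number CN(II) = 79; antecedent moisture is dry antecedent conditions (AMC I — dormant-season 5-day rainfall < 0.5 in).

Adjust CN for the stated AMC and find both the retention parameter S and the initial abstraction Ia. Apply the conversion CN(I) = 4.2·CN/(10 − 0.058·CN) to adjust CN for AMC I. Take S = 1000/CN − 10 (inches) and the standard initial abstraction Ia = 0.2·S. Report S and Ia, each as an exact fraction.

S = 500/79 in ≈ 6.329 in; Ia = 100/79 in ≈ 1.266 in

CN(I) from CN(II)=79: (4.2·79)/(10 − 0.058·79) = 7900/129 ≈ 61.240
Max retention: S = 1000/(7900/129) − 10 = 500/79 in (≈ 6.329 in)
Ia = 0.2S: 0.2·6.329 = 1.266 in (exactly 100/79)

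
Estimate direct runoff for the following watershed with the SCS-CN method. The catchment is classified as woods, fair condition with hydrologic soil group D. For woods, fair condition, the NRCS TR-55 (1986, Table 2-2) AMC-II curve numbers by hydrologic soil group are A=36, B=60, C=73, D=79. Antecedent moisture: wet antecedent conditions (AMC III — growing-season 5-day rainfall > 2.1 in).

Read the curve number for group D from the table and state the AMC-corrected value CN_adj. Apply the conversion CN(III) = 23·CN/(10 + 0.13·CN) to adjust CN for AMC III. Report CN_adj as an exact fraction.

CN_adj = 181700/2027 ≈ 89.640

NRCS table: woods, fair condition, soil group D → CN(II) = 79
Adjust CN=79 to AMC III: 23·79/(10 + 0.13·79) → 1817 ÷ (2027/100) = 181700/2027 ≈ 89.640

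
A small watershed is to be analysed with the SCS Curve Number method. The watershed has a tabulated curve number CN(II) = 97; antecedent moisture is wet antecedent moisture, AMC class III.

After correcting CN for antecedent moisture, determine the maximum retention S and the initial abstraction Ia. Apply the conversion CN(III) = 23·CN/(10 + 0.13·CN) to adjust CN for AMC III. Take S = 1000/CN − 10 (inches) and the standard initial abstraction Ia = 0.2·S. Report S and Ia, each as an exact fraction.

S = 300/2231 in ≈ 0.134 in; Ia = 60/2231 in ≈ 0.027 in

Adjust CN=97 to AMC III: 23·97/(10 + 0.13·97) → 2231 ÷ (2261/100) = 223100/2261 ≈ 98.673
S = 1000/(223100/2261) − 10 = 300/2231 in ≈ 0.134 in
Ia = 0.2S: 0.2·0.134 = 0.027 in (exactly 60/2231)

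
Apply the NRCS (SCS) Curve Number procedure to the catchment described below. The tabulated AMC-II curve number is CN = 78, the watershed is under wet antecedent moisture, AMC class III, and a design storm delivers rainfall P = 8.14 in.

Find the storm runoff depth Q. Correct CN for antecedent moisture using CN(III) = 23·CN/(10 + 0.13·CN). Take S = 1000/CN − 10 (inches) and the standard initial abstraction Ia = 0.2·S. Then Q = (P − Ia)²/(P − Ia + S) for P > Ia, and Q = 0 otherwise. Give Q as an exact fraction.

Q = 11397448931/1667926650 in ≈ 6.833 in

Adjust CN=78 to AMC III: 23·78/(10 + 0.13·78) → 1794 ÷ (1007/50) = 89700/1007 ≈ 89.076
Retention S: 1000/CN − 10 with CN=89.076 → S = 1100/897 ≈ 1.226 in
Initial abstraction Ia = S/5 = (1100/897)/5 = 220/897 ≈ 0.245 in
P − Ia = 8.140 − 0.245 = 354079/44850 ≈ 7.895 in (> 0, runoff occurs)
Q = (354079/44850)²/((354079/44850) + 1100/897) = (125371938241/2011522500)/(409079/44850) = 11397448931/1667926650 in ≈ 6.833 in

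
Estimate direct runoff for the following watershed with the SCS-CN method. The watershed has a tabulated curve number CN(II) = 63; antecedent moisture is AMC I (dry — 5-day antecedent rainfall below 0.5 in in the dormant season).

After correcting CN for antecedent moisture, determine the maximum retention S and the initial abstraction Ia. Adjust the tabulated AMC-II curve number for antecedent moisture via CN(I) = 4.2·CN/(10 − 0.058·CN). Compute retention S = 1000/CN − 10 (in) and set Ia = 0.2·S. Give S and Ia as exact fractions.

S = 18500/1323 in ≈ 13.983 in; Ia = 3700/1323 in ≈ 2.797 in

CN(I) from CN(II)=63: (4.2·63)/(10 − 0.058·63) = 132300/3173 ≈ 41.696
S = 1000/(132300/3173) − 10 = 18500/1323 in ≈ 13.983 in
Initial abstraction Ia = S/5 = (18500/1323)/5 = 3700/1323 ≈ 2.797 in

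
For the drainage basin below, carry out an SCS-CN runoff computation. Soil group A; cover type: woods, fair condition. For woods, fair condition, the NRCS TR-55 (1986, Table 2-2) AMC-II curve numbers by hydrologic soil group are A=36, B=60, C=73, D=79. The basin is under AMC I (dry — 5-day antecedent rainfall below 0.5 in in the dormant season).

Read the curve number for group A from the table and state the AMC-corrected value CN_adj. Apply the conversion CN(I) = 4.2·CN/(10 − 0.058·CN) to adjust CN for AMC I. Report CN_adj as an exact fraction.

CN_adj = 18900/989 ≈ 19.110

NRCS table: woods, fair condition, soil group A → CN(II) = 36
CN(I) from CN(II)=36: (4.2·36)/(10 − 0.058·36) = 18900/989 ≈ 19.110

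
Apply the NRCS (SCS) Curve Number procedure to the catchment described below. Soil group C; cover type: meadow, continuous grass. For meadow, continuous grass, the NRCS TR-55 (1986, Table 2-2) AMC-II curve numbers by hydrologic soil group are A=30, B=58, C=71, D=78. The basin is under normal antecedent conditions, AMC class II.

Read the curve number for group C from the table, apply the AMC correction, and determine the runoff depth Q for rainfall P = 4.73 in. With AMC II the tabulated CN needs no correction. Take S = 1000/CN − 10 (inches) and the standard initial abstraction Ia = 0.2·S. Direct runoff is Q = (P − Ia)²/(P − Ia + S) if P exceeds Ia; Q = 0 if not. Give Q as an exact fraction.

Q = 771895089/403159300 in ≈ 1.915 in

NRCS table: meadow, continuous grass, soil group C → CN(II) = 71
CN(II) = 71; AMC II needs no correction.
Retention S: 1000/CN − 10 with CN=71.000 → S = 290/71 ≈ 4.085 in
Ia = 0.2·(290/71) = 58/71 in ≈ 0.817 in
P − Ia = 4.730 − 0.817 = 27783/7100 ≈ 3.913 in (> 0, runoff occurs)
Q: (27783/7100)² ÷ (56783/7100) = 771895089/403159300 in (≈ 1.915 in)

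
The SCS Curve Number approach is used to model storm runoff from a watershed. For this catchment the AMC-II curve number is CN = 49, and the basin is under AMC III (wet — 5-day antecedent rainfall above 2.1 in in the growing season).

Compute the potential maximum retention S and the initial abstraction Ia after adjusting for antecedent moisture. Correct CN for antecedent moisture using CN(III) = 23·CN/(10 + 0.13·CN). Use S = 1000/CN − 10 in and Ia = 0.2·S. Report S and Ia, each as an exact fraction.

S = 5100/1127 in ≈ 4.525 in; Ia = 1020/1127 in ≈ 0.905 in

Adjust CN=49 to AMC III: 23·49/(10 + 0.13·49) → 1127 ÷ (1637/100) = 112700/1637 ≈ 68.845
Retention S: 1000/CN − 10 with CN=68.845 → S = 5100/1127 ≈ 4.525 in
Initial abstraction Ia = S/5 = (5100/1127)/5 = 1020/1127 ≈ 0.905 in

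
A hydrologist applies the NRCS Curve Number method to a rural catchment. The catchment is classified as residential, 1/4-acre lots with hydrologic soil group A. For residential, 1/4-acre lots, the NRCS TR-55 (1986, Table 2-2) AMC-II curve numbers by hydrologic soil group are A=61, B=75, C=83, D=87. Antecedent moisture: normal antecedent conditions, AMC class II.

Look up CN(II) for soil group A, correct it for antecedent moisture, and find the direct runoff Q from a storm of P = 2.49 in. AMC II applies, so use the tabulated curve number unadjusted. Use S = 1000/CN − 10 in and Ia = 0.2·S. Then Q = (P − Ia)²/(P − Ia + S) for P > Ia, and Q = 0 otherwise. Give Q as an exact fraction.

Q = 18199107/94324300 in ≈ 0.193 in

NRCS table: residential, 1/4-acre lots, soil group A → CN(II) = 61
Average conditions: CN = 61 (no AMC adjustment).
S = 1000/61 − 10 = 390/61 in ≈ 6.393 in
Ia = 0.2·(390/61) = 78/61 in ≈ 1.279 in
Excess rainfall: 2.490 − 1.279 = 1.211 in; P > Ia so Q > 0
Q = (7389/6100)²/((7389/6100) + 390/61) = (54597321/37210000)/(46389/6100) = 18199107/94324300 in ≈ 0.193 in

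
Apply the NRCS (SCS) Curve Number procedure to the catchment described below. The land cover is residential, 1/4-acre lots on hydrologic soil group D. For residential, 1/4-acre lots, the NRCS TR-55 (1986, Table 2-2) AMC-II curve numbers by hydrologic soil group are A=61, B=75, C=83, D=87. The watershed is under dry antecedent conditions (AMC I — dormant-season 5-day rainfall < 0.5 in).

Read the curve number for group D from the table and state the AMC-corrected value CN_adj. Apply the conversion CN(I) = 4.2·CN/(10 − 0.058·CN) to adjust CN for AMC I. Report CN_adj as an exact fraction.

CN_adj = 182700/2477 ≈ 73.759

NRCS table: residential, 1/4-acre lots, soil group D → CN(II) = 87
CN(I) from CN(II)=87: (4.2·87)/(10 − 0.058·87) = 182700/2477 ≈ 73.759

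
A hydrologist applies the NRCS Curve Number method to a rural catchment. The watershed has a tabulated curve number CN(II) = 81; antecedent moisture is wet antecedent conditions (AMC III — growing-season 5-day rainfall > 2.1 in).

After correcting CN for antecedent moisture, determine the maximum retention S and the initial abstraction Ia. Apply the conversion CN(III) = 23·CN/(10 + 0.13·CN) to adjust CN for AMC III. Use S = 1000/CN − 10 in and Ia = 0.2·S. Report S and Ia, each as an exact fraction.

S = 1900/1863 in ≈ 1.020 in; Ia = 380/1863 in ≈ 0.204 in

Wet (AMC III): CN(III) = 23·81/(10 + 0.13·81) = 1863/(2053/100) = 186300/2053 ≈ 90.745
S = 1000/(186300/2053) − 10 = 1900/1863 in ≈ 1.020 in
Ia = 0.2·(1900/1863) = 380/1863 in ≈ 0.204 in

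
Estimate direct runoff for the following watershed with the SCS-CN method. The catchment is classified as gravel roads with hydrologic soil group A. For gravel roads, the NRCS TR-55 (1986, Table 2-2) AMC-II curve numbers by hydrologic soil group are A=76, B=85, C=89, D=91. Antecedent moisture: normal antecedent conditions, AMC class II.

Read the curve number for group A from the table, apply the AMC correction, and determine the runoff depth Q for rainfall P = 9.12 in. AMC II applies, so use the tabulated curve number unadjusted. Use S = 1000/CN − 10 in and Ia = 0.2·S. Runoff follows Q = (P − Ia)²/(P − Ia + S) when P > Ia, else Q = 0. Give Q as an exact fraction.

Q = 1354752/218975 in ≈ 6.187 in

NRCS table: gravel roads, soil group A → CN(II) = 76
CN(II) = 76; AMC II needs no correction.
Max retention: S = 1000/76 − 10 = 60/19 in (≈ 3.158 in)
Initial abstraction Ia = S/5 = (60/19)/5 = 12/19 ≈ 0.632 in
Since P=9.120 > Ia=0.632: effective rainfall P−Ia = 4032/475 in
Runoff Q = (P−Ia)²/(P−Ia+S) = (8.488)²/(8.488+3.158) = 1354752/218975 ≈ 6.187 in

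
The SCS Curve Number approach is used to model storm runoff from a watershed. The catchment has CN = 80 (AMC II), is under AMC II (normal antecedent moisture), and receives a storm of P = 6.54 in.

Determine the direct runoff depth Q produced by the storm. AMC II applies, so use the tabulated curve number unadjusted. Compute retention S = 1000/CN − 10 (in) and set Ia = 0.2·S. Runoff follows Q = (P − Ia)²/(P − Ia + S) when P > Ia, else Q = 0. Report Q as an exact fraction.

Q = 45602/10675 in ≈ 4.272 in

CN(II) = 80; AMC II needs no correction.
Retention S: 1000/CN − 10 with CN=80.000 → S = 5/2 ≈ 2.500 in
Ia = 0.2·(5/2) = 1/2 in ≈ 0.500 in
Excess rainfall: 6.540 − 0.500 = 6.040 in; P > Ia so Q > 0
Q = (151/25)²/((151/25) + 5/2) = (22801/625)/(427/50) = 45602/10675 in ≈ 4.272 in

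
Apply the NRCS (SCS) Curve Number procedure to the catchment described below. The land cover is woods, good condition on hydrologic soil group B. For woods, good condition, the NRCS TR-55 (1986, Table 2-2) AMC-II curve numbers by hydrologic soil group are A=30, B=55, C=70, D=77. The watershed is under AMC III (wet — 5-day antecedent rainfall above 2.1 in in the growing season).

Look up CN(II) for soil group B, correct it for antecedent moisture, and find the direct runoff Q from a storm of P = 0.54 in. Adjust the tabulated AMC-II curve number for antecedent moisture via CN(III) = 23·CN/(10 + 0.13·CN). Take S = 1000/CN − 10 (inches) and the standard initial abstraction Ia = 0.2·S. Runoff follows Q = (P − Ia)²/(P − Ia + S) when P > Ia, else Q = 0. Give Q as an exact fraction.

NRCS table: woods, good condition, soil group B → CN(II) = 55
Wet (AMC III): CN(III) = 23·55/(10 + 0.13·55) = 1265/(343/20) = 25300/343 ≈ 73.761
Max retention: S = 1000/(25300/343) − 10 = 900/253 in (≈ 3.557 in)
Ia = 0.2·(900/253) = 180/253 in ≈ 0.711 in
P = 0.540 ≤ Ia = 0.711 in: entire storm abstracted, Q = 0.

Q = 0 in ≈ 0.000 in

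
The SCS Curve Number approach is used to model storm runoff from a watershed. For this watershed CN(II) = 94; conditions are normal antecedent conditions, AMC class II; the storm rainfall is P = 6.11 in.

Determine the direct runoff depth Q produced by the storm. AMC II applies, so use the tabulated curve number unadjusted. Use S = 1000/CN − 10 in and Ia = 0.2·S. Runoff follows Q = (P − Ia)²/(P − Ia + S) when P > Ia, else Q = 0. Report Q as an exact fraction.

Q = 790565689/146249900 in ≈ 5.406 in

AMC II — tabulated CN = 94 applies directly.
Retention S: 1000/CN − 10 with CN=94.000 → S = 30/47 ≈ 0.638 in
Ia = 0.2S: 0.2·0.638 = 0.128 in (exactly 6/47)
P − Ia = 6.110 − 0.128 = 28117/4700 ≈ 5.982 in (> 0, runoff occurs)
Q: (28117/4700)² ÷ (31117/4700) = 790565689/146249900 in (≈ 5.406 in)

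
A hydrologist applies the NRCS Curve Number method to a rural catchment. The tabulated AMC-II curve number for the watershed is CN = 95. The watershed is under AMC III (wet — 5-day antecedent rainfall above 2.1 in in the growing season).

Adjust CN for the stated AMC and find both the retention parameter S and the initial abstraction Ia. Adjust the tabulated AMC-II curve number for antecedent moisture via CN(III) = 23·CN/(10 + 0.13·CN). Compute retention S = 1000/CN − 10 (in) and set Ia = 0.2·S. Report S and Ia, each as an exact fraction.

CN(III) from CN(II)=95: (23·95)/(10 + 0.13·95) = 43700/447 ≈ 97.763
Retention S: 1000/CN − 10 with CN=97.763 → S = 100/437 ≈ 0.229 in
Ia = 0.2S: 0.2·0.229 = 0.046 in (exactly 20/437)

S = 100/437 in ≈ 0.229 in; Ia = 20/437 in ≈ 0.046 in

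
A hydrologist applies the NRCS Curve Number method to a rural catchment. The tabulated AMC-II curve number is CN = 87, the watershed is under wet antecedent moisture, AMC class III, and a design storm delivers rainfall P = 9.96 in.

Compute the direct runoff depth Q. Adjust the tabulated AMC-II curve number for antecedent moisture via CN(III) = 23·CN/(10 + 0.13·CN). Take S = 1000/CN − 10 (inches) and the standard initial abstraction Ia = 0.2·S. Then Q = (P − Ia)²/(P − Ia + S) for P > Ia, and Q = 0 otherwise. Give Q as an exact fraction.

Wet (AMC III): CN(III) = 23·87/(10 + 0.13·87) = 2001/(2131/100) = 200100/2131 ≈ 93.900
Max retention: S = 1000/(200100/2131) − 10 = 1300/2001 in (≈ 0.650 in)
Ia = 0.2·(1300/2001) = 260/2001 in ≈ 0.130 in
Since P=9.960 > Ia=0.130: effective rainfall P−Ia = 491749/50025 in
Q = (491749/50025)²/((491749/50025) + 1300/2001) = (241817079001/2502500625)/(524249/50025) = 241817079001/26225556225 in ≈ 9.221 in

Q = 241817079001/26225556225 in ≈ 9.221 in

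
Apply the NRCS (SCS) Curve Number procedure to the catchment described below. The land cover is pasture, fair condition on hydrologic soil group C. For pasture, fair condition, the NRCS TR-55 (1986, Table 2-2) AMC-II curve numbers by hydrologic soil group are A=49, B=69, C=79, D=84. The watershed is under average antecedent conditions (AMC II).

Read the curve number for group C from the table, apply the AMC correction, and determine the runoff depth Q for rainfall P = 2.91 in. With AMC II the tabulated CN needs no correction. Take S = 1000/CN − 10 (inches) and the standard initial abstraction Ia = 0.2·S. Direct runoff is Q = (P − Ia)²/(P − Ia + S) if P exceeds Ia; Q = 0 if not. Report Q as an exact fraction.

Q = 39225169/34925900 in ≈ 1.123 in

NRCS table: pasture, fair condition, soil group C → CN(II) = 79
CN(II) = 79; AMC II needs no correction.
Max retention: S = 1000/79 − 10 = 210/79 in (≈ 2.658 in)
Ia = 0.2S: 0.2·2.658 = 0.532 in (exactly 42/79)
Since P=2.910 > Ia=0.532: effective rainfall P−Ia = 18789/7900 in
Runoff Q = (P−Ia)²/(P−Ia+S) = (2.378)²/(2.378+2.658) = 39225169/34925900 ≈ 1.123 in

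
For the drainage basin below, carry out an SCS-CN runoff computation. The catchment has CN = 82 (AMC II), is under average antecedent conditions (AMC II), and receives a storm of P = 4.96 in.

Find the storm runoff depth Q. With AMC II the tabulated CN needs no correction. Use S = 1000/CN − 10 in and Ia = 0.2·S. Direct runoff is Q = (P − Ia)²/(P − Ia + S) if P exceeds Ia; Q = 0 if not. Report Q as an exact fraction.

Q = 5368489/1764025 in ≈ 3.043 in

CN(II) = 82; AMC II needs no correction.
Retention S: 1000/CN − 10 with CN=82.000 → S = 90/41 ≈ 2.195 in
Initial abstraction Ia = S/5 = (90/41)/5 = 18/41 ≈ 0.439 in
Excess rainfall: 4.960 − 0.439 = 4.521 in; P > Ia so Q > 0
Q: (4634/1025)² ÷ (6884/1025) = 5368489/1764025 in (≈ 3.043 in)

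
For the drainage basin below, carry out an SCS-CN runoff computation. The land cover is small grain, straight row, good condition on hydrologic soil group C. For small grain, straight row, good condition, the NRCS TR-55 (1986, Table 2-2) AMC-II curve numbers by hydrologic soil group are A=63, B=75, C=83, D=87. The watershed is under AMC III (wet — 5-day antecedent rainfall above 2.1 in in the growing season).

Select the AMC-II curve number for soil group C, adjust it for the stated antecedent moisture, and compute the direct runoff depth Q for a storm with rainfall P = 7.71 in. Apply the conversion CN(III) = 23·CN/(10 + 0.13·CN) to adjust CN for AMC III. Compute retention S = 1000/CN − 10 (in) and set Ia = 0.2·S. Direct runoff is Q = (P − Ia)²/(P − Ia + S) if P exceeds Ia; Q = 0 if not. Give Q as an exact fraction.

Q = 2067380989921/306936465100 in ≈ 6.736 in

NRCS table: small grain, straight row, good condition, soil group C → CN(II) = 83
Wet (AMC III): CN(III) = 23·83/(10 + 0.13·83) = 1909/(2079/100) = 190900/2079 ≈ 91.823
S = 1000/(190900/2079) − 10 = 1700/1909 in ≈ 0.891 in
Initial abstraction Ia = S/5 = (1700/1909)/5 = 340/1909 ≈ 0.178 in
Excess rainfall: 7.710 − 0.178 = 7.532 in; P > Ia so Q > 0
Q: (1437839/190900)² ÷ (1607839/190900) = 2067380989921/306936465100 in (≈ 6.736 in)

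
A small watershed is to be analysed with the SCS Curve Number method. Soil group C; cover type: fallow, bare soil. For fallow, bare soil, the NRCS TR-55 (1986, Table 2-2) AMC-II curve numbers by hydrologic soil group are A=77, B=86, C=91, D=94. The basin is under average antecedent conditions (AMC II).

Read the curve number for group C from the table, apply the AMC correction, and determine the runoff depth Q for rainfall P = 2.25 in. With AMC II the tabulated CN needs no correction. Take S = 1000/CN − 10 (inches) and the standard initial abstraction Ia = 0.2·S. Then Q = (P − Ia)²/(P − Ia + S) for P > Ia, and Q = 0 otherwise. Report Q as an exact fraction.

NRCS table: fallow, bare soil, soil group C → CN(II) = 91
AMC II — tabulated CN = 91 applies directly.
Retention S: 1000/CN − 10 with CN=91.000 → S = 90/91 ≈ 0.989 in
Ia = 0.2·(90/91) = 18/91 in ≈ 0.198 in
Since P=2.250 > Ia=0.198: effective rainfall P−Ia = 747/364 in
Q: (747/364)² ÷ (1107/364) = 20667/14924 in (≈ 1.385 in)

Q = 20667/14924 in ≈ 1.385 in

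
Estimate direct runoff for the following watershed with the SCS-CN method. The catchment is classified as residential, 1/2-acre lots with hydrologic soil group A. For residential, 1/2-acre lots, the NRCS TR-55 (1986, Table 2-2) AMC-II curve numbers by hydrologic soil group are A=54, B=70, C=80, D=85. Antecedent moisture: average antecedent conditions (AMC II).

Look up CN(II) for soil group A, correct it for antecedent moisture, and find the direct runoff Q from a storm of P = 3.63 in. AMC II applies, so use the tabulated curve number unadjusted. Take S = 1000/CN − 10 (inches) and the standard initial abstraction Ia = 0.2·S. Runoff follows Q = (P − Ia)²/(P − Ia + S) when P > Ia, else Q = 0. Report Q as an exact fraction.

Q = 27050401/76142700 in ≈ 0.355 in

NRCS table: residential, 1/2-acre lots, soil group A → CN(II) = 54
AMC II — tabulated CN = 54 applies directly.
Retention S: 1000/CN − 10 with CN=54.000 → S = 230/27 ≈ 8.519 in
Ia = 0.2·(230/27) = 46/27 in ≈ 1.704 in
Since P=3.630 > Ia=1.704: effective rainfall P−Ia = 5201/2700 in
Q: (5201/2700)² ÷ (28201/2700) = 27050401/76142700 in (≈ 0.355 in)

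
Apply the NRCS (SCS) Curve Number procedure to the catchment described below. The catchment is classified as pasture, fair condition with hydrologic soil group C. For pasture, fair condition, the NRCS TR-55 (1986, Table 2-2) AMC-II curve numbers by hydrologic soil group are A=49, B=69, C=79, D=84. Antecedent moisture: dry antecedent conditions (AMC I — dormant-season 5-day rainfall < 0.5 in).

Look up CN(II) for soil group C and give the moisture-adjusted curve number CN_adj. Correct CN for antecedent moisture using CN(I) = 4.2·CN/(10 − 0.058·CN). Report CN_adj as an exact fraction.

NRCS table: pasture, fair condition, soil group C → CN(II) = 79
CN(I) from CN(II)=79: (4.2·79)/(10 − 0.058·79) = 7900/129 ≈ 61.240

CN_adj = 7900/129 ≈ 61.240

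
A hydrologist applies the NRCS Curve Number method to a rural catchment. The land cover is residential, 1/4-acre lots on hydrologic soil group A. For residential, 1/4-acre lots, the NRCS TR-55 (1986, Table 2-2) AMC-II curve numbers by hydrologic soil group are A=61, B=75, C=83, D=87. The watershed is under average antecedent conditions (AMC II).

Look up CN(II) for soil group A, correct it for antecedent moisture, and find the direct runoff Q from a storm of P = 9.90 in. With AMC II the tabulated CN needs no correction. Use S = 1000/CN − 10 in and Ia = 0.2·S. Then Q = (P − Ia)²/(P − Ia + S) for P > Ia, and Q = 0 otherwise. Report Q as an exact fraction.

Q = 9219027/1862330 in ≈ 4.950 in

NRCS table: residential, 1/4-acre lots, soil group A → CN(II) = 61
AMC II — tabulated CN = 61 applies directly.
Max retention: S = 1000/61 − 10 = 390/61 in (≈ 6.393 in)
Initial abstraction Ia = S/5 = (390/61)/5 = 78/61 ≈ 1.279 in
P − Ia = 9.900 − 1.279 = 5259/610 ≈ 8.621 in (> 0, runoff occurs)
Runoff Q = (P−Ia)²/(P−Ia+S) = (8.621)²/(8.621+6.393) = 9219027/1862330 ≈ 4.950 in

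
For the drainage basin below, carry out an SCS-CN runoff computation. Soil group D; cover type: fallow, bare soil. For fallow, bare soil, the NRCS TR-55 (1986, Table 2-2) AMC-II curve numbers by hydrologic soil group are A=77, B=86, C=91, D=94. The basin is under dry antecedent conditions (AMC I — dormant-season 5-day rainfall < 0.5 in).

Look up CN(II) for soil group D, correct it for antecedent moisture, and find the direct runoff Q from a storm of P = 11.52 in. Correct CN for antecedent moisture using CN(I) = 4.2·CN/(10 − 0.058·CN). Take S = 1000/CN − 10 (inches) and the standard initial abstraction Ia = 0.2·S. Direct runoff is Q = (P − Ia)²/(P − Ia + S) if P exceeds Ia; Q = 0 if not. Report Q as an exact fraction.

Q = 531901969/53849075 in ≈ 9.878 in

NRCS table: fallow, bare soil, soil group D → CN(II) = 94
CN(I) from CN(II)=94: (4.2·94)/(10 − 0.058·94) = 32900/379 ≈ 86.807
Max retention: S = 1000/(32900/379) − 10 = 500/329 in (≈ 1.520 in)
Ia = 0.2·(500/329) = 100/329 in ≈ 0.304 in
P − Ia = 11.520 − 0.304 = 92252/8225 ≈ 11.216 in (> 0, runoff occurs)
Q = (92252/8225)²/((92252/8225) + 500/329) = (8510431504/67650625)/(104752/8225) = 531901969/53849075 in ≈ 9.878 in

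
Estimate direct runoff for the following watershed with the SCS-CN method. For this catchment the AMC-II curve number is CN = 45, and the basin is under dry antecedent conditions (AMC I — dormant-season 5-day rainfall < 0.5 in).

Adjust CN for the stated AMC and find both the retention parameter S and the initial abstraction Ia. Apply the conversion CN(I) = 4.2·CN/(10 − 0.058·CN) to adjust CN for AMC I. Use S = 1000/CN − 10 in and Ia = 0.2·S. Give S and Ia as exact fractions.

CN(I) from CN(II)=45: (4.2·45)/(10 − 0.058·45) = 18900/739 ≈ 25.575
Max retention: S = 1000/(18900/739) − 10 = 5500/189 in (≈ 29.101 in)
Ia = 0.2·(5500/189) = 1100/189 in ≈ 5.820 in

S = 5500/189 in ≈ 29.101 in; Ia = 1100/189 in ≈ 5.820 in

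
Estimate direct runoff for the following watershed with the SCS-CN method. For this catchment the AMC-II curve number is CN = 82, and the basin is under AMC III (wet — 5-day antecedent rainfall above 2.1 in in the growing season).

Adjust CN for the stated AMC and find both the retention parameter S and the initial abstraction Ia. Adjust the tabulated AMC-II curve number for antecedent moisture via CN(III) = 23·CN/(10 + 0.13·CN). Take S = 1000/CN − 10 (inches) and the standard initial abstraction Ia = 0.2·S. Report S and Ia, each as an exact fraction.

Adjust CN=82 to AMC III: 23·82/(10 + 0.13·82) → 1886 ÷ (1033/50) = 94300/1033 ≈ 91.288
S = 1000/(94300/1033) − 10 = 900/943 in ≈ 0.954 in
Ia = 0.2S: 0.2·0.954 = 0.191 in (exactly 180/943)

S = 900/943 in ≈ 0.954 in; Ia = 180/943 in ≈ 0.191 in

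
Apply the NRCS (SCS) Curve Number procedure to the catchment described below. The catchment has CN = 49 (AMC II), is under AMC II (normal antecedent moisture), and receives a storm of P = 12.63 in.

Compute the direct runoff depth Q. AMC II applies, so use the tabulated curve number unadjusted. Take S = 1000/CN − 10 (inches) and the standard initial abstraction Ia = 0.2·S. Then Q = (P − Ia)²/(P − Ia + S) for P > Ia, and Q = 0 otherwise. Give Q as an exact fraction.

Q = 890515323/167722100 in ≈ 5.309 in

Average conditions: CN = 49 (no AMC adjustment).
S = 1000/49 − 10 = 510/49 in ≈ 10.408 in
Initial abstraction Ia = S/5 = (510/49)/5 = 102/49 ≈ 2.082 in
Excess rainfall: 12.630 − 2.082 = 10.548 in; P > Ia so Q > 0
Runoff Q = (P−Ia)²/(P−Ia+S) = (10.548)²/(10.548+10.408) = 890515323/167722100 ≈ 5.309 in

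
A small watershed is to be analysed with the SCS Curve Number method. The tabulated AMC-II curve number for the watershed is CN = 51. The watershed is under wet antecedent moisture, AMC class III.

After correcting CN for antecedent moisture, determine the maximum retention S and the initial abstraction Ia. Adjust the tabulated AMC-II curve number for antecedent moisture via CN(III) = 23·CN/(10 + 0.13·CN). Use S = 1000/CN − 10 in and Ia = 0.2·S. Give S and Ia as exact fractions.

S = 4900/1173 in ≈ 4.177 in; Ia = 980/1173 in ≈ 0.835 in

Wet (AMC III): CN(III) = 23·51/(10 + 0.13·51) = 1173/(1663/100) = 117300/1663 ≈ 70.535
Retention S: 1000/CN − 10 with CN=70.535 → S = 4900/1173 ≈ 4.177 in
Ia = 0.2S: 0.2·4.177 = 0.835 in (exactly 980/1173)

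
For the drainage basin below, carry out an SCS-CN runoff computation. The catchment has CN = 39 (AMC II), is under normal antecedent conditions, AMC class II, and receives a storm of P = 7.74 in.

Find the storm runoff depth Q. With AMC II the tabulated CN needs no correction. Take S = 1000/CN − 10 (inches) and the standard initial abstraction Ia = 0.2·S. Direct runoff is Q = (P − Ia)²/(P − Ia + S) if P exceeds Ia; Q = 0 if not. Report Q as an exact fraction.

CN(II) = 39; AMC II needs no correction.
Retention S: 1000/CN − 10 with CN=39.000 → S = 610/39 ≈ 15.641 in
Initial abstraction Ia = S/5 = (610/39)/5 = 122/39 ≈ 3.128 in
Excess rainfall: 7.740 − 3.128 = 4.612 in; P > Ia so Q > 0
Runoff Q = (P−Ia)²/(P−Ia+S) = (4.612)²/(4.612+15.641) = 80874049/77011350 ≈ 1.050 in

Q = 80874049/77011350 in ≈ 1.050 in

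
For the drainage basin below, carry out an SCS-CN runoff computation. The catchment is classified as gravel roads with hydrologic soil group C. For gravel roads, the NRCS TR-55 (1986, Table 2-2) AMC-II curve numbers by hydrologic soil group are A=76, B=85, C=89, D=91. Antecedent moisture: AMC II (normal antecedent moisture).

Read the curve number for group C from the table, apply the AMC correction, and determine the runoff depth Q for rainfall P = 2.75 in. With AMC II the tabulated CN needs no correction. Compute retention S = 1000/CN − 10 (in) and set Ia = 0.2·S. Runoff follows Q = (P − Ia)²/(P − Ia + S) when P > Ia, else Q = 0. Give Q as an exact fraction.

Q = 6561/3916 in ≈ 1.675 in

NRCS table: gravel roads, soil group C → CN(II) = 89
AMC II — tabulated CN = 89 applies directly.
Retention S: 1000/CN − 10 with CN=89.000 → S = 110/89 ≈ 1.236 in
Ia = 0.2S: 0.2·1.236 = 0.247 in (exactly 22/89)
Since P=2.750 > Ia=0.247: effective rainfall P−Ia = 891/356 in
Runoff Q = (P−Ia)²/(P−Ia+S) = (2.503)²/(2.503+1.236) = 6561/3916 ≈ 1.675 in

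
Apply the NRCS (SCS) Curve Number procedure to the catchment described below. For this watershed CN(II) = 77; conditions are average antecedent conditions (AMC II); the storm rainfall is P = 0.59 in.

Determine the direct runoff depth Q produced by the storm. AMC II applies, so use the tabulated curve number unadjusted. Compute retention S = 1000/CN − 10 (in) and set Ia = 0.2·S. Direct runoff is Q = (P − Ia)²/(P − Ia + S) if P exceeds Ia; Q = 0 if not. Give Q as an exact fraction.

AMC II — tabulated CN = 77 applies directly.
Max retention: S = 1000/77 − 10 = 230/77 in (≈ 2.987 in)
Ia = 0.2·(230/77) = 46/77 in ≈ 0.597 in
P = 0.590 ≤ Ia = 0.597 in: entire storm abstracted, Q = 0.

Q = 0 in ≈ 0.000 in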